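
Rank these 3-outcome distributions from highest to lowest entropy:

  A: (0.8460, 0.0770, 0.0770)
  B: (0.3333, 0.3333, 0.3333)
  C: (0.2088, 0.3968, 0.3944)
B > C > A

Key insight: Entropy is maximized by uniform distributions and minimized by concentrated distributions.

- Uniform distributions have maximum entropy log₂(3) = 1.5850 bits
- The more "peaked" or concentrated a distribution, the lower its entropy

Entropies:
  H(A) = 0.7738 bits
  H(B) = 1.5850 bits
  H(C) = 1.5304 bits

Ranking: B > C > A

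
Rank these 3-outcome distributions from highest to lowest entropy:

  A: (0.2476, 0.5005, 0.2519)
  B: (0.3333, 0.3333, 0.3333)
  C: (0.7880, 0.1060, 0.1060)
B > A > C

Key insight: Entropy is maximized by uniform distributions and minimized by concentrated distributions.

- Uniform distributions have maximum entropy log₂(3) = 1.5850 bits
- The more "peaked" or concentrated a distribution, the lower its entropy

Entropies:
  H(A) = 1.4995 bits
  H(B) = 1.5850 bits
  H(C) = 0.9573 bits

Ranking: B > A > C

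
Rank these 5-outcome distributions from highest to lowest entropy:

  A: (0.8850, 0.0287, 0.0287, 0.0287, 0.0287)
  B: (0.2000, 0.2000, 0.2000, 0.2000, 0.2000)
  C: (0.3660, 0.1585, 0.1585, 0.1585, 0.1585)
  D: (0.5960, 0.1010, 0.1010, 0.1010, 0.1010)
B > C > D > A

Key insight: Entropy is maximized by uniform distributions and minimized by concentrated distributions.

Entropies:
  H(A) = 0.7448 bits
  H(B) = 2.3219 bits
  H(C) = 2.2156 bits
  H(D) = 1.7812 bits

Ranking: B > C > D > A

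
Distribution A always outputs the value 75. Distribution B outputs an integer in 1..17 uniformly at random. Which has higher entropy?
B

A is deterministic, so H(A) = 0. B is uniform over 17 outcomes, so H(B) = log₂(17) = 4.087 bits. Any distribution with genuine randomness has higher entropy than a deterministic one.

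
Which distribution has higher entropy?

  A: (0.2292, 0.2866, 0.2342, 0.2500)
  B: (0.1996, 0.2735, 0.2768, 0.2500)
A

Both distributions are close to uniform, making this a harder comparison.

H(A) = 1.9943 bits
H(B) = 1.9886 bits

The distribution closer to uniform has higher entropy.
Answer: A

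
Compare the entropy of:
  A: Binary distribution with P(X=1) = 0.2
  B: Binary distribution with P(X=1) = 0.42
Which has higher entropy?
B

For binary distributions, entropy is maximized at p=0.5 and decreases as p moves toward 0 or 1.

H(A) = H(0.2) = 0.7219 bits
H(B) = H(0.42) = 0.9815 bits

Distribution B (p=0.42) is closer to uniform (p=0.5), so it has higher entropy.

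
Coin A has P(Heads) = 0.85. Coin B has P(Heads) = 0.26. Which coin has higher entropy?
B

For binary distributions, entropy is maximized at p=0.5 and decreases as p moves toward 0 or 1.

H(A) = H(0.85) = 0.6098 bits
H(B) = H(0.26) = 0.8267 bits

Distribution B (p=0.26) is closer to uniform (p=0.5), so it has higher entropy.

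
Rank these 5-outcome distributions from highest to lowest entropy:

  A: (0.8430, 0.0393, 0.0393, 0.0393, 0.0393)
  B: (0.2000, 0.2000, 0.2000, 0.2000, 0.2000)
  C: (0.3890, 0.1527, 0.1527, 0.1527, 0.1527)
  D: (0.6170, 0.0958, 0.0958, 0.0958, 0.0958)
B > C > D > A

Key insight: Entropy is maximized by uniform distributions and minimized by concentrated distributions.

Entropies:
  H(A) = 0.9411 bits
  H(B) = 2.3219 bits
  H(C) = 2.1862 bits
  H(D) = 1.7261 bits

Ranking: B > C > D > A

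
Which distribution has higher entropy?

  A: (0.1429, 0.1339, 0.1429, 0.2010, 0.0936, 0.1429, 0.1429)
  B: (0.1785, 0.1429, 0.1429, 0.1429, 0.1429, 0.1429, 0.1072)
B

Both distributions are close to uniform, making this a harder comparison.

H(A) = 2.7778 bits
H(B) = 2.7944 bits

The distribution closer to uniform has higher entropy.
Answer: B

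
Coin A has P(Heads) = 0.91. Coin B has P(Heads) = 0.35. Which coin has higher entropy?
B

For binary distributions, entropy is maximized at p=0.5 and decreases as p moves toward 0 or 1.

H(A) = H(0.91) = 0.4365 bits
H(B) = H(0.35) = 0.9341 bits

Distribution B (p=0.35) is closer to uniform (p=0.5), so it has higher entropy.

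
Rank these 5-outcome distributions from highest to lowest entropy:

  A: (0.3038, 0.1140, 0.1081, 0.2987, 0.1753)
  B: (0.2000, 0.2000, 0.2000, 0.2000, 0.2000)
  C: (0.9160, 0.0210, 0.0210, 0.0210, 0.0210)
B > A > C

Key insight: Entropy is maximized by uniform distributions and minimized by concentrated distributions.

- Uniform distributions have maximum entropy log₂(5) = 2.3219 bits
- The more "peaked" or concentrated a distribution, the lower its entropy

Entropies:
  H(A) = 2.1875 bits
  H(B) = 2.3219 bits
  H(C) = 0.5841 bits

Ranking: B > A > C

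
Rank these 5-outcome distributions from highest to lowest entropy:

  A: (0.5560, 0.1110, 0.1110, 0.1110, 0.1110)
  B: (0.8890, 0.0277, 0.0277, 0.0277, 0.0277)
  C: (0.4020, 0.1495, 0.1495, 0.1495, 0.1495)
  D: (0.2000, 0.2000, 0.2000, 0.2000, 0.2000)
D > C > A > B

Key insight: Entropy is maximized by uniform distributions and minimized by concentrated distributions.

Entropies:
  H(A) = 1.8789 bits
  H(B) = 0.7249 bits
  H(C) = 2.1681 bits
  H(D) = 2.3219 bits

Ranking: D > C > A > B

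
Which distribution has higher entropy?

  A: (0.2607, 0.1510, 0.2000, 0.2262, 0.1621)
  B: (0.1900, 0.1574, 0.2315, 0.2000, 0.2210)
B

Both distributions are close to uniform, making this a harder comparison.

H(A) = 2.2924 bits
H(B) = 2.3095 bits

The distribution closer to uniform has higher entropy.
Answer: B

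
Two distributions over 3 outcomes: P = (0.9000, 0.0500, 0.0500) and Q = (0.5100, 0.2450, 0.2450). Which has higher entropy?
Q

P is highly concentrated on one outcome (90%), making it nearly deterministic. Q spreads its mass more evenly (max 51%). The more spread-out distribution has higher entropy: H(P) ≈ 0.569 bits, H(Q) ≈ 1.490 bits.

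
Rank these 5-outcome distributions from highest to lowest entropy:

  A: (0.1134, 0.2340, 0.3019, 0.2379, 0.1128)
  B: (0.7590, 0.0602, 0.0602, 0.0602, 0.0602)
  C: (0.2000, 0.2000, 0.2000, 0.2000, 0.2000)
C > A > B

Key insight: Entropy is maximized by uniform distributions and minimized by concentrated distributions.

- Uniform distributions have maximum entropy log₂(5) = 2.3219 bits
- The more "peaked" or concentrated a distribution, the lower its entropy

Entropies:
  H(A) = 2.2160 bits
  H(B) = 1.2787 bits
  H(C) = 2.3219 bits

Ranking: C > A > B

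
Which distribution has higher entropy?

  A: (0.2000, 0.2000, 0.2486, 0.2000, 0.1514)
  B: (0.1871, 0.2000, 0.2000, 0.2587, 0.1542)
A

Both distributions are close to uniform, making this a harder comparison.

H(A) = 2.3047 bits
H(B) = 2.3017 bits

The distribution closer to uniform has higher entropy.
Answer: A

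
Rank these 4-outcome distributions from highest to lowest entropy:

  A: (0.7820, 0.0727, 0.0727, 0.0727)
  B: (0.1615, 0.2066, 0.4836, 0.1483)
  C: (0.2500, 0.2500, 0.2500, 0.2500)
C > B > A

Key insight: Entropy is maximized by uniform distributions and minimized by concentrated distributions.

- Uniform distributions have maximum entropy log₂(4) = 2.0000 bits
- The more "peaked" or concentrated a distribution, the lower its entropy

Entropies:
  H(A) = 1.1020 bits
  H(B) = 1.8101 bits
  H(C) = 2.0000 bits

Ranking: C > B > A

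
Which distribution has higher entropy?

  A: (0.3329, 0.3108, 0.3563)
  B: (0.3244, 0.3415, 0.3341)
B

Both distributions are close to uniform, making this a harder comparison.

H(A) = 1.5827 bits
H(B) = 1.5846 bits

The distribution closer to uniform has higher entropy.
Answer: B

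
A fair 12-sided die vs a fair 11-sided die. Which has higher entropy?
12-sided die

Both are uniform distributions; for uniform over n outcomes, H = log₂(n). H(12-sided) = log₂(12) = 3.585 bits and H(11-sided) = log₂(11) = 3.459 bits. More outcomes in a uniform distribution means higher entropy.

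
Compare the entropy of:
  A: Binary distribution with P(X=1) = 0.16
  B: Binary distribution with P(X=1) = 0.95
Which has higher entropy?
A

For binary distributions, entropy is maximized at p=0.5 and decreases as p moves toward 0 or 1.

H(A) = H(0.16) = 0.6343 bits
H(B) = H(0.95) = 0.2864 bits

Distribution A (p=0.16) is closer to uniform (p=0.5), so it has higher entropy.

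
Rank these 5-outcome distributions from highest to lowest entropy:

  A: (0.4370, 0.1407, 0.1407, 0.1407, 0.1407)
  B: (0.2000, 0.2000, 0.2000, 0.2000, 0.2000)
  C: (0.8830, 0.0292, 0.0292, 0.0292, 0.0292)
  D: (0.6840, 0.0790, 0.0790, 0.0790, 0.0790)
B > A > D > C

Key insight: Entropy is maximized by uniform distributions and minimized by concentrated distributions.

Entropies:
  H(A) = 2.1145 bits
  H(B) = 2.3219 bits
  H(C) = 0.7547 bits
  H(D) = 1.5320 bits

Ranking: B > A > D > C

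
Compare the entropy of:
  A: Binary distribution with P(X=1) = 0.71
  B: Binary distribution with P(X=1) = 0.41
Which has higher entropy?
B

For binary distributions, entropy is maximized at p=0.5 and decreases as p moves toward 0 or 1.

H(A) = H(0.71) = 0.8687 bits
H(B) = H(0.41) = 0.9765 bits

Distribution B (p=0.41) is closer to uniform (p=0.5), so it has higher entropy.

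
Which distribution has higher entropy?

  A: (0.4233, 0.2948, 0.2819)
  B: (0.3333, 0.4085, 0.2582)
B

Both distributions are close to uniform, making this a harder comparison.

H(A) = 1.5594 bits
H(B) = 1.5603 bits

The distribution closer to uniform has higher entropy.
Answer: B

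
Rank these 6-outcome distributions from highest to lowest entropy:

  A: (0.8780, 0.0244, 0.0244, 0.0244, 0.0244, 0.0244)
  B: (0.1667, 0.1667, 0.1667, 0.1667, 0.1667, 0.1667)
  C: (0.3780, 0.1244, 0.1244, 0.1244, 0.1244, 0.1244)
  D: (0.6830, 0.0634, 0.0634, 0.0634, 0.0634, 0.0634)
B > C > D > A

Key insight: Entropy is maximized by uniform distributions and minimized by concentrated distributions.

Entropies:
  H(A) = 0.8184 bits
  H(B) = 2.5850 bits
  H(C) = 2.4009 bits
  H(D) = 1.6371 bits

Ranking: B > C > D > A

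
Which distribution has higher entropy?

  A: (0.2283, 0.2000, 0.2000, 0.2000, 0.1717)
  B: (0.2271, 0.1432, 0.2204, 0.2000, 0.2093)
A

Both distributions are close to uniform, making this a harder comparison.

H(A) = 2.3161 bits
H(B) = 2.3047 bits

The distribution closer to uniform has higher entropy.
Answer: A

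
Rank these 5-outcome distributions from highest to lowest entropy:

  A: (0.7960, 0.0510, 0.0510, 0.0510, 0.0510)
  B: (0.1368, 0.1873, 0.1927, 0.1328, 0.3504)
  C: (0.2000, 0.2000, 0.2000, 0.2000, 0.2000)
C > B > A

Key insight: Entropy is maximized by uniform distributions and minimized by concentrated distributions.

- Uniform distributions have maximum entropy log₂(5) = 2.3219 bits
- The more "peaked" or concentrated a distribution, the lower its entropy

Entropies:
  H(A) = 1.1379 bits
  H(B) = 2.2199 bits
  H(C) = 2.3219 bits

Ranking: C > B > A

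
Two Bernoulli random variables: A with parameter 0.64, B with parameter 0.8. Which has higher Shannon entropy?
A

For binary distributions, entropy is maximized at p=0.5 and decreases as p moves toward 0 or 1.

H(A) = H(0.64) = 0.9427 bits
H(B) = H(0.8) = 0.7219 bits

Distribution A (p=0.64) is closer to uniform (p=0.5), so it has higher entropy.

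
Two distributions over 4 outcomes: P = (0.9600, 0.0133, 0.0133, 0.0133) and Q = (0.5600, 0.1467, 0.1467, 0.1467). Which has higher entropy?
Q

P is highly concentrated on one outcome (96%), making it nearly deterministic. Q spreads its mass more evenly (max 56%). The more spread-out distribution has higher entropy: H(P) ≈ 0.306 bits, H(Q) ≈ 1.687 bits.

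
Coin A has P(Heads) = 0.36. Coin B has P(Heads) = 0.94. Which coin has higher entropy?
A

For binary distributions, entropy is maximized at p=0.5 and decreases as p moves toward 0 or 1.

H(A) = H(0.36) = 0.9427 bits
H(B) = H(0.94) = 0.3274 bits

Distribution A (p=0.36) is closer to uniform (p=0.5), so it has higher entropy.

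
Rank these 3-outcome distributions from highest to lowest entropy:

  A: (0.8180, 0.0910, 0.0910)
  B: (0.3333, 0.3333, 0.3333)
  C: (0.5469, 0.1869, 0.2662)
B > C > A

Key insight: Entropy is maximized by uniform distributions and minimized by concentrated distributions.

- Uniform distributions have maximum entropy log₂(3) = 1.5850 bits
- The more "peaked" or concentrated a distribution, the lower its entropy

Entropies:
  H(A) = 0.8664 bits
  H(B) = 1.5850 bits
  H(C) = 1.4367 bits

Ranking: B > C > A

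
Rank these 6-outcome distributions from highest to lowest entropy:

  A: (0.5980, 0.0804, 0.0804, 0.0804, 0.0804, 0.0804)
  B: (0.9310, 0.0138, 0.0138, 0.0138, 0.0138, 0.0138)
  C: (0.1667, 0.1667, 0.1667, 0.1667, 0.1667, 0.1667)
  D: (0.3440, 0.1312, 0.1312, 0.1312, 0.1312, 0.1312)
C > D > A > B

Key insight: Entropy is maximized by uniform distributions and minimized by concentrated distributions.

Entropies:
  H(A) = 1.9055 bits
  H(B) = 0.5224 bits
  H(C) = 2.5850 bits
  H(D) = 2.4518 bits

Ranking: C > D > A > B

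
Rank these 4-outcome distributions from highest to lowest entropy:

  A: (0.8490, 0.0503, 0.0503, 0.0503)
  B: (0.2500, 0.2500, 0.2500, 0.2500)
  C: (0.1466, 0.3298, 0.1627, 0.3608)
B > C > A

Key insight: Entropy is maximized by uniform distributions and minimized by concentrated distributions.

- Uniform distributions have maximum entropy log₂(4) = 2.0000 bits
- The more "peaked" or concentrated a distribution, the lower its entropy

Entropies:
  H(A) = 0.8517 bits
  H(B) = 2.0000 bits
  H(C) = 1.8908 bits

Ranking: B > C > A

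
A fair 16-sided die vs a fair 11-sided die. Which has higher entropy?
16-sided die

Both are uniform distributions; for uniform over n outcomes, H = log₂(n). H(16-sided) = log₂(16) = 4.000 bits and H(11-sided) = log₂(11) = 3.459 bits. More outcomes in a uniform distribution means higher entropy.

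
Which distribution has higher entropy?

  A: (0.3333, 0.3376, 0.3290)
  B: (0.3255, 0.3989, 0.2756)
A

Both distributions are close to uniform, making this a harder comparison.

H(A) = 1.5849 bits
H(B) = 1.5684 bits

The distribution closer to uniform has higher entropy.
Answer: A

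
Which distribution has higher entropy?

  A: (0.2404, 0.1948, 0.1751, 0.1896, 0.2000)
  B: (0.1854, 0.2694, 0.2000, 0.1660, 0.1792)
A

Both distributions are close to uniform, making this a harder comparison.

H(A) = 2.3136 bits
H(B) = 2.2995 bits

The distribution closer to uniform has higher entropy.
Answer: A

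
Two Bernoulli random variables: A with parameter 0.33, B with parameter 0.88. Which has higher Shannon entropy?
A

For binary distributions, entropy is maximized at p=0.5 and decreases as p moves toward 0 or 1.

H(A) = H(0.33) = 0.9149 bits
H(B) = H(0.88) = 0.5294 bits

Distribution A (p=0.33) is closer to uniform (p=0.5), so it has higher entropy.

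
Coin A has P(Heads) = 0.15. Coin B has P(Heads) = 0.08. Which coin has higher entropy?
A

For binary distributions, entropy is maximized at p=0.5 and decreases as p moves toward 0 or 1.

H(A) = H(0.15) = 0.6098 bits
H(B) = H(0.08) = 0.4022 bits

Distribution A (p=0.15) is closer to uniform (p=0.5), so it has higher entropy.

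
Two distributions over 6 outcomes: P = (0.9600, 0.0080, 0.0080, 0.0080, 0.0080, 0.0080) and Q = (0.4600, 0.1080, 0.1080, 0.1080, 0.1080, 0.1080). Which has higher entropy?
Q

P is highly concentrated on one outcome (96%), making it nearly deterministic. Q spreads its mass more evenly (max 46%). The more spread-out distribution has higher entropy: H(P) ≈ 0.335 bits, H(Q) ≈ 2.249 bits.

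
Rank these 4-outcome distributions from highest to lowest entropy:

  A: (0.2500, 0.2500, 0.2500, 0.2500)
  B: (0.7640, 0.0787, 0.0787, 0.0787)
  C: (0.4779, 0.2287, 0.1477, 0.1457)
A > C > B

Key insight: Entropy is maximized by uniform distributions and minimized by concentrated distributions.

- Uniform distributions have maximum entropy log₂(4) = 2.0000 bits
- The more "peaked" or concentrated a distribution, the lower its entropy

Entropies:
  H(A) = 2.0000 bits
  H(B) = 1.1624 bits
  H(C) = 1.8083 bits

Ranking: A > C > B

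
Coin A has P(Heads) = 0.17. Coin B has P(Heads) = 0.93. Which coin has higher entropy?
A

For binary distributions, entropy is maximized at p=0.5 and decreases as p moves toward 0 or 1.

H(A) = H(0.17) = 0.6577 bits
H(B) = H(0.93) = 0.3659 bits

Distribution A (p=0.17) is closer to uniform (p=0.5), so it has higher entropy.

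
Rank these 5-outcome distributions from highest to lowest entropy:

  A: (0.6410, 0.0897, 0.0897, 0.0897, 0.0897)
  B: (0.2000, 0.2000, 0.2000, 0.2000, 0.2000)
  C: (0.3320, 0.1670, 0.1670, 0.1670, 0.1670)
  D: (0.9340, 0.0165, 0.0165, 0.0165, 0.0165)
B > C > A > D

Key insight: Entropy is maximized by uniform distributions and minimized by concentrated distributions.

Entropies:
  H(A) = 1.6598 bits
  H(B) = 2.3219 bits
  H(C) = 2.2530 bits
  H(D) = 0.4828 bits

Ranking: B > C > A > D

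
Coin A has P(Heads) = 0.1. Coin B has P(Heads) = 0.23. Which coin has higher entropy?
B

For binary distributions, entropy is maximized at p=0.5 and decreases as p moves toward 0 or 1.

H(A) = H(0.1) = 0.4690 bits
H(B) = H(0.23) = 0.7780 bits

Distribution B (p=0.23) is closer to uniform (p=0.5), so it has higher entropy.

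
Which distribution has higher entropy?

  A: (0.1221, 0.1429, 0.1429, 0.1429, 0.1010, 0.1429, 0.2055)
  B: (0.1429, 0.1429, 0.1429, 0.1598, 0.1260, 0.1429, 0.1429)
B

Both distributions are close to uniform, making this a harder comparison.

H(A) = 2.7778 bits
H(B) = 2.8045 bits

The distribution closer to uniform has higher entropy.
Answer: B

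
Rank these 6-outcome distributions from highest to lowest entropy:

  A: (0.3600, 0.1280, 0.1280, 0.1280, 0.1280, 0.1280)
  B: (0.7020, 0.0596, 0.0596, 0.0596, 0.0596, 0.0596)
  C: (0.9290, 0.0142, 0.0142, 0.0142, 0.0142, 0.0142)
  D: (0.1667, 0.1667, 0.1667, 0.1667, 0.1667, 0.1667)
D > A > B > C

Key insight: Entropy is maximized by uniform distributions and minimized by concentrated distributions.

Entropies:
  H(A) = 2.4287 bits
  H(B) = 1.5708 bits
  H(C) = 0.5345 bits
  H(D) = 2.5850 bits

Ranking: D > A > B > C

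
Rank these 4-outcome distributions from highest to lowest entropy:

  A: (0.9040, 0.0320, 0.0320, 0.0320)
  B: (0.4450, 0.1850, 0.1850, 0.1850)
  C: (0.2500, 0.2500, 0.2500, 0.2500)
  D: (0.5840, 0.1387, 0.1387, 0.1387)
C > B > D > A

Key insight: Entropy is maximized by uniform distributions and minimized by concentrated distributions.

Entropies:
  H(A) = 0.6083 bits
  H(B) = 1.8709 bits
  H(C) = 2.0000 bits
  H(D) = 1.6389 bits

Ranking: C > B > D > A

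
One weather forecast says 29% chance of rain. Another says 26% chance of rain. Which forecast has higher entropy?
29% forecast

Treat each forecast as a Bernoulli distribution. Binary entropy is maximized at p=0.5 and falls off symmetrically toward 0 or 1. The 29% forecast is closer to 50%, so it is more uncertain. H(29%) ≈ 0.869 bits, H(26%) ≈ 0.827 bits.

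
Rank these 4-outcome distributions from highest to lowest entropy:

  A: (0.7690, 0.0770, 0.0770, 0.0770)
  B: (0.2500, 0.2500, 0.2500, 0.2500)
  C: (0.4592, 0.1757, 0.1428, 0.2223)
B > C > A

Key insight: Entropy is maximized by uniform distributions and minimized by concentrated distributions.

- Uniform distributions have maximum entropy log₂(4) = 2.0000 bits
- The more "peaked" or concentrated a distribution, the lower its entropy

Entropies:
  H(A) = 1.1459 bits
  H(B) = 2.0000 bits
  H(C) = 1.8396 bits

Ranking: B > C > A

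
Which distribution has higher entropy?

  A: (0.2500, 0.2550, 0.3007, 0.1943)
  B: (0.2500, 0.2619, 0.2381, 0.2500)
B

Both distributions are close to uniform, making this a harder comparison.

H(A) = 1.9833 bits
H(B) = 1.9992 bits

The distribution closer to uniform has higher entropy.
Answer: B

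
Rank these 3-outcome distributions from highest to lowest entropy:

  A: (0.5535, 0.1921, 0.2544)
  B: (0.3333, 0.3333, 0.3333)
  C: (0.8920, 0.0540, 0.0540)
B > A > C

Key insight: Entropy is maximized by uniform distributions and minimized by concentrated distributions.

- Uniform distributions have maximum entropy log₂(3) = 1.5850 bits
- The more "peaked" or concentrated a distribution, the lower its entropy

Entropies:
  H(A) = 1.4319 bits
  H(B) = 1.5850 bits
  H(C) = 0.6019 bits

Ranking: B > A > C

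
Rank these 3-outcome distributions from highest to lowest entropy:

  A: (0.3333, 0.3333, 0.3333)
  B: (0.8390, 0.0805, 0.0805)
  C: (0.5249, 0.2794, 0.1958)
A > C > B

Key insight: Entropy is maximized by uniform distributions and minimized by concentrated distributions.

- Uniform distributions have maximum entropy log₂(3) = 1.5850 bits
- The more "peaked" or concentrated a distribution, the lower its entropy

Entropies:
  H(A) = 1.5850 bits
  H(B) = 0.7977 bits
  H(C) = 1.4627 bits

Ranking: A > C > B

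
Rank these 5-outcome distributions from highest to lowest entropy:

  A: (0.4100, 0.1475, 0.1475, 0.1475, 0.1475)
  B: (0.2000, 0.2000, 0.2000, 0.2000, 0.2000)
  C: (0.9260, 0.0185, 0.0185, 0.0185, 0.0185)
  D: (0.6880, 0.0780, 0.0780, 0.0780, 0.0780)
B > A > D > C

Key insight: Entropy is maximized by uniform distributions and minimized by concentrated distributions.

Entropies:
  H(A) = 2.1565 bits
  H(B) = 2.3219 bits
  H(C) = 0.5287 bits
  H(D) = 1.5195 bits

Ranking: B > A > D > C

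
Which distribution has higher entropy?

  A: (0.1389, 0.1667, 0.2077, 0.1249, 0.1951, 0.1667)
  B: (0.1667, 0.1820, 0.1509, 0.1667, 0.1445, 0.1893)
B

Both distributions are close to uniform, making this a harder comparison.

H(A) = 2.5631 bits
H(B) = 2.5785 bits

The distribution closer to uniform has higher entropy.
Answer: B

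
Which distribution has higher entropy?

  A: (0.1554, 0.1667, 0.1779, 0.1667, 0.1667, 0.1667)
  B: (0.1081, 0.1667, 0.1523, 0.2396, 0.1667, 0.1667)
A

Both distributions are close to uniform, making this a harder comparison.

H(A) = 2.5839 bits
H(B) = 2.5468 bits

The distribution closer to uniform has higher entropy.
Answer: A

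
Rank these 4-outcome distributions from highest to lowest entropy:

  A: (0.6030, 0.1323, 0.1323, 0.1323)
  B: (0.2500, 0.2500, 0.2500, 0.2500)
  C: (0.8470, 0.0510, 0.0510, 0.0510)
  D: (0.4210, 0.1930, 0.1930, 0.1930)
B > D > A > C

Key insight: Entropy is maximized by uniform distributions and minimized by concentrated distributions.

Entropies:
  H(A) = 1.5984 bits
  H(B) = 2.0000 bits
  H(C) = 0.8598 bits
  H(D) = 1.8996 bits

Ranking: B > D > A > C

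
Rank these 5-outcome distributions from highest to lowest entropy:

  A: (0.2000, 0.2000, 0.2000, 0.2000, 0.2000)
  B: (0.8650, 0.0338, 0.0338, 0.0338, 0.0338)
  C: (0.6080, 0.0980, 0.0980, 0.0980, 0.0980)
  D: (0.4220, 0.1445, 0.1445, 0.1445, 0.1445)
A > D > C > B

Key insight: Entropy is maximized by uniform distributions and minimized by concentrated distributions.

Entropies:
  H(A) = 2.3219 bits
  H(B) = 0.8410 bits
  H(C) = 1.7501 bits
  H(D) = 2.1384 bits

Ranking: A > D > C > B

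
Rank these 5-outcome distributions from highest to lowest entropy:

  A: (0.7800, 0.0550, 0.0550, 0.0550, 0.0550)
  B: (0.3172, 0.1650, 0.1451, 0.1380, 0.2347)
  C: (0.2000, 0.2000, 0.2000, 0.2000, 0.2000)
C > B > A

Key insight: Entropy is maximized by uniform distributions and minimized by concentrated distributions.

- Uniform distributions have maximum entropy log₂(5) = 2.3219 bits
- The more "peaked" or concentrated a distribution, the lower its entropy

Entropies:
  H(A) = 1.2002 bits
  H(B) = 2.2435 bits
  H(C) = 2.3219 bits

Ranking: C > B > A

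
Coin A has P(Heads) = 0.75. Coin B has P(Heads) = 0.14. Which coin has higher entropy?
A

For binary distributions, entropy is maximized at p=0.5 and decreases as p moves toward 0 or 1.

H(A) = H(0.75) = 0.8113 bits
H(B) = H(0.14) = 0.5842 bits

Distribution A (p=0.75) is closer to uniform (p=0.5), so it has higher entropy.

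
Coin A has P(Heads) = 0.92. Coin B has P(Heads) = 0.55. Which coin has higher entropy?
B

For binary distributions, entropy is maximized at p=0.5 and decreases as p moves toward 0 or 1.

H(A) = H(0.92) = 0.4022 bits
H(B) = H(0.55) = 0.9928 bits

Distribution B (p=0.55) is closer to uniform (p=0.5), so it has higher entropy.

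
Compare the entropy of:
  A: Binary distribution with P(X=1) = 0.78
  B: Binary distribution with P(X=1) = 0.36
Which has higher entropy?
B

For binary distributions, entropy is maximized at p=0.5 and decreases as p moves toward 0 or 1.

H(A) = H(0.78) = 0.7602 bits
H(B) = H(0.36) = 0.9427 bits

Distribution B (p=0.36) is closer to uniform (p=0.5), so it has higher entropy.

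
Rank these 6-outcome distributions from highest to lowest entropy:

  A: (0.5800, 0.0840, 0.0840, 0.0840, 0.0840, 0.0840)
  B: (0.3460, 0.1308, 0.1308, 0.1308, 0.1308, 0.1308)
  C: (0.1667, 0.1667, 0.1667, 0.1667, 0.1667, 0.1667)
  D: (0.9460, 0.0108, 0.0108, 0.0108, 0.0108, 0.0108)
C > B > A > D

Key insight: Entropy is maximized by uniform distributions and minimized by concentrated distributions.

Entropies:
  H(A) = 1.9567 bits
  H(B) = 2.4490 bits
  H(C) = 2.5850 bits
  H(D) = 0.4285 bits

Ranking: C > B > A > D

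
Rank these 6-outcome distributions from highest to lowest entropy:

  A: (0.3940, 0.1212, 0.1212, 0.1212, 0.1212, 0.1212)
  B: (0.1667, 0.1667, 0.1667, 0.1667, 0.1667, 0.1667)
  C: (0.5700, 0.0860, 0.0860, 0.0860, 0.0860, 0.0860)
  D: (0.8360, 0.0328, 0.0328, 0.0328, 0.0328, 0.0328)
B > A > C > D

Key insight: Entropy is maximized by uniform distributions and minimized by concentrated distributions.

Entropies:
  H(A) = 2.3744 bits
  H(B) = 2.5850 bits
  H(C) = 1.9842 bits
  H(D) = 1.0246 bits

Ranking: B > A > C > D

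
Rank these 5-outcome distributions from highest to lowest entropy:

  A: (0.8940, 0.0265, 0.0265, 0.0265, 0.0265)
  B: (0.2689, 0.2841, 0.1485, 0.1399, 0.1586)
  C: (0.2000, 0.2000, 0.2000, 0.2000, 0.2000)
C > B > A

Key insight: Entropy is maximized by uniform distributions and minimized by concentrated distributions.

- Uniform distributions have maximum entropy log₂(5) = 2.3219 bits
- The more "peaked" or concentrated a distribution, the lower its entropy

Entropies:
  H(A) = 0.6997 bits
  H(B) = 2.2522 bits
  H(C) = 2.3219 bits

Ranking: C > B > A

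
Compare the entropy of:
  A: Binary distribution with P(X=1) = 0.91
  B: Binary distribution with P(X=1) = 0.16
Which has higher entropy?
B

For binary distributions, entropy is maximized at p=0.5 and decreases as p moves toward 0 or 1.

H(A) = H(0.91) = 0.4365 bits
H(B) = H(0.16) = 0.6343 bits

Distribution B (p=0.16) is closer to uniform (p=0.5), so it has higher entropy.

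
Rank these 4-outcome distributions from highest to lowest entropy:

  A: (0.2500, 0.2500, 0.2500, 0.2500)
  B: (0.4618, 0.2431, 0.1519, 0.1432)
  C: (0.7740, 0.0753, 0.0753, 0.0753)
A > B > C

Key insight: Entropy is maximized by uniform distributions and minimized by concentrated distributions.

- Uniform distributions have maximum entropy log₂(4) = 2.0000 bits
- The more "peaked" or concentrated a distribution, the lower its entropy

Entropies:
  H(A) = 2.0000 bits
  H(B) = 1.8253 bits
  H(C) = 1.1292 bits

Ranking: A > B > C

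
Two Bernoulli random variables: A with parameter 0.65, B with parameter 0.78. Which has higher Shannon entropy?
A

For binary distributions, entropy is maximized at p=0.5 and decreases as p moves toward 0 or 1.

H(A) = H(0.65) = 0.9341 bits
H(B) = H(0.78) = 0.7602 bits

Distribution A (p=0.65) is closer to uniform (p=0.5), so it has higher entropy.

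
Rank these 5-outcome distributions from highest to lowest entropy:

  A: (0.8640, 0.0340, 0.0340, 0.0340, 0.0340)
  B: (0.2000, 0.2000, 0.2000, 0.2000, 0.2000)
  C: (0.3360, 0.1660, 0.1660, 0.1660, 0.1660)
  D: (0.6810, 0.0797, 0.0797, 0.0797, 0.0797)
B > C > D > A

Key insight: Entropy is maximized by uniform distributions and minimized by concentrated distributions.

Entropies:
  H(A) = 0.8457 bits
  H(B) = 2.3219 bits
  H(C) = 2.2489 bits
  H(D) = 1.5413 bits

Ranking: B > C > D > A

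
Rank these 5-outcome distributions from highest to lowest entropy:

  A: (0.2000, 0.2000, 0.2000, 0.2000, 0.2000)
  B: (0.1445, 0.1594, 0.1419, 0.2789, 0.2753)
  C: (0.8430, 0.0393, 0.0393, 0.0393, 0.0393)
A > B > C

Key insight: Entropy is maximized by uniform distributions and minimized by concentrated distributions.

- Uniform distributions have maximum entropy log₂(5) = 2.3219 bits
- The more "peaked" or concentrated a distribution, the lower its entropy

Entropies:
  H(A) = 2.3219 bits
  H(B) = 2.2514 bits
  H(C) = 0.9411 bits

Ranking: A > B > C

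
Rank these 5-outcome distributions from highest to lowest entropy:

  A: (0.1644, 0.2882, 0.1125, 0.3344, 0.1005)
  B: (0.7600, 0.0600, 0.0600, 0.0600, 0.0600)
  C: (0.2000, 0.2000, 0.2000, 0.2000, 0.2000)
C > A > B

Key insight: Entropy is maximized by uniform distributions and minimized by concentrated distributions.

- Uniform distributions have maximum entropy log₂(5) = 2.3219 bits
- The more "peaked" or concentrated a distribution, the lower its entropy

Entropies:
  H(A) = 2.1617 bits
  H(B) = 1.2750 bits
  H(C) = 2.3219 bits

Ranking: C > A > B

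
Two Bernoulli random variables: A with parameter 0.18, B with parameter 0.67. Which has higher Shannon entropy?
B

For binary distributions, entropy is maximized at p=0.5 and decreases as p moves toward 0 or 1.

H(A) = H(0.18) = 0.6801 bits
H(B) = H(0.67) = 0.9149 bits

Distribution B (p=0.67) is closer to uniform (p=0.5), so it has higher entropy.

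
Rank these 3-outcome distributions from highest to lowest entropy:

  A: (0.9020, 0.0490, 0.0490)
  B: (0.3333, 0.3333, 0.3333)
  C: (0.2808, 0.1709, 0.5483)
B > C > A

Key insight: Entropy is maximized by uniform distributions and minimized by concentrated distributions.

- Uniform distributions have maximum entropy log₂(3) = 1.5850 bits
- The more "peaked" or concentrated a distribution, the lower its entropy

Entropies:
  H(A) = 0.5606 bits
  H(B) = 1.5850 bits
  H(C) = 1.4254 bits

Ranking: B > C > A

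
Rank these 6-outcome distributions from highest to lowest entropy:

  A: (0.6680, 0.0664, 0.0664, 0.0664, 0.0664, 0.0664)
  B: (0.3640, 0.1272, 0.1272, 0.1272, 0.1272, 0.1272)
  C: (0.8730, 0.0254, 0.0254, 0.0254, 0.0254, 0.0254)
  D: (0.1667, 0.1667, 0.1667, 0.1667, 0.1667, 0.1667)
D > B > A > C

Key insight: Entropy is maximized by uniform distributions and minimized by concentrated distributions.

Entropies:
  H(A) = 1.6878 bits
  H(B) = 2.4227 bits
  H(C) = 0.8440 bits
  H(D) = 2.5850 bits

Ranking: D > B > A > C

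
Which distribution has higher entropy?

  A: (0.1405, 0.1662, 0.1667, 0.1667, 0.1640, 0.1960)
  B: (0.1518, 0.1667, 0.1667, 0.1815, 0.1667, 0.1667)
B

Both distributions are close to uniform, making this a harder comparison.

H(A) = 2.5783 bits
H(B) = 2.5831 bits

The distribution closer to uniform has higher entropy.
Answer: B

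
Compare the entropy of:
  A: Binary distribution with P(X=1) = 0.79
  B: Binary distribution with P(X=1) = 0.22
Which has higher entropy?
B

For binary distributions, entropy is maximized at p=0.5 and decreases as p moves toward 0 or 1.

H(A) = H(0.79) = 0.7415 bits
H(B) = H(0.22) = 0.7602 bits

Distribution B (p=0.22) is closer to uniform (p=0.5), so it has higher entropy.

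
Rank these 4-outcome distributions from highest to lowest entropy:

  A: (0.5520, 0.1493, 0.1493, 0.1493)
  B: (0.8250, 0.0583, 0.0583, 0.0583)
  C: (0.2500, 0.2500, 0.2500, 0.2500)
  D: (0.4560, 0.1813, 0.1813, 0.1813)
C > D > A > B

Key insight: Entropy is maximized by uniform distributions and minimized by concentrated distributions.

Entropies:
  H(A) = 1.7022 bits
  H(B) = 0.9464 bits
  H(C) = 2.0000 bits
  H(D) = 1.8566 bits

Ranking: C > D > A > B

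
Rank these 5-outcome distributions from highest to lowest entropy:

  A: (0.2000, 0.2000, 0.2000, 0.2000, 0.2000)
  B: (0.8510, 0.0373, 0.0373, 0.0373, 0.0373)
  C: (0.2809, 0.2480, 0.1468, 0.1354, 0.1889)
A > C > B

Key insight: Entropy is maximized by uniform distributions and minimized by concentrated distributions.

- Uniform distributions have maximum entropy log₂(5) = 2.3219 bits
- The more "peaked" or concentrated a distribution, the lower its entropy

Entropies:
  H(A) = 2.3219 bits
  H(B) = 0.9053 bits
  H(C) = 2.2646 bits

Ranking: A > C > B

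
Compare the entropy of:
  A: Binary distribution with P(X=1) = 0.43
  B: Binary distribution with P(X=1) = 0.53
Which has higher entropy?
B

For binary distributions, entropy is maximized at p=0.5 and decreases as p moves toward 0 or 1.

H(A) = H(0.43) = 0.9858 bits
H(B) = H(0.53) = 0.9974 bits

Distribution B (p=0.53) is closer to uniform (p=0.5), so it has higher entropy.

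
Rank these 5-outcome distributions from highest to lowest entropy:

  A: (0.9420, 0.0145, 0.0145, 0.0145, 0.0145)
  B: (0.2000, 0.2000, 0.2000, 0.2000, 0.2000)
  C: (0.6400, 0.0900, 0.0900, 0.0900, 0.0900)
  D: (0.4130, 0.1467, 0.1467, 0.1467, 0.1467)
B > D > C > A

Key insight: Entropy is maximized by uniform distributions and minimized by concentrated distributions.

Entropies:
  H(A) = 0.4355 bits
  H(B) = 2.3219 bits
  H(C) = 1.6627 bits
  H(D) = 2.1520 bits

Ranking: B > D > C > A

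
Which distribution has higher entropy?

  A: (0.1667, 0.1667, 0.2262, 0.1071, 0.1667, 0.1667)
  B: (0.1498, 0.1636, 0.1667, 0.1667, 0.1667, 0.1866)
B

Both distributions are close to uniform, making this a harder comparison.

H(A) = 2.5536 bits
H(B) = 2.5820 bits

The distribution closer to uniform has higher entropy.
Answer: B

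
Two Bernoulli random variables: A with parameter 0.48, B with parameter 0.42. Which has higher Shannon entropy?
A

For binary distributions, entropy is maximized at p=0.5 and decreases as p moves toward 0 or 1.

H(A) = H(0.48) = 0.9988 bits
H(B) = H(0.42) = 0.9815 bits

Distribution A (p=0.48) is closer to uniform (p=0.5), so it has higher entropy.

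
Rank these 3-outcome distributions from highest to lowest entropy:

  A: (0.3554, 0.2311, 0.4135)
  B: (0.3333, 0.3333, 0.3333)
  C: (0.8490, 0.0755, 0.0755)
B > A > C

Key insight: Entropy is maximized by uniform distributions and minimized by concentrated distributions.

- Uniform distributions have maximum entropy log₂(3) = 1.5850 bits
- The more "peaked" or concentrated a distribution, the lower its entropy

Entropies:
  H(A) = 1.5456 bits
  H(B) = 1.5850 bits
  H(C) = 0.7633 bits

Ranking: B > A > C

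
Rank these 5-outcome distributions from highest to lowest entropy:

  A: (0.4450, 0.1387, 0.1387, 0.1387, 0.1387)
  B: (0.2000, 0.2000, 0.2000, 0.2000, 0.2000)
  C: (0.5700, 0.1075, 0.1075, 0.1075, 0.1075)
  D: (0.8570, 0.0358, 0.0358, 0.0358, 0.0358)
B > A > C > D

Key insight: Entropy is maximized by uniform distributions and minimized by concentrated distributions.

Entropies:
  H(A) = 2.1013 bits
  H(B) = 2.3219 bits
  H(C) = 1.8458 bits
  H(D) = 0.8780 bits

Ranking: B > A > C > D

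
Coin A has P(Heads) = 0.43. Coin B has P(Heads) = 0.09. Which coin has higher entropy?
A

For binary distributions, entropy is maximized at p=0.5 and decreases as p moves toward 0 or 1.

H(A) = H(0.43) = 0.9858 bits
H(B) = H(0.09) = 0.4365 bits

Distribution A (p=0.43) is closer to uniform (p=0.5), so it has higher entropy.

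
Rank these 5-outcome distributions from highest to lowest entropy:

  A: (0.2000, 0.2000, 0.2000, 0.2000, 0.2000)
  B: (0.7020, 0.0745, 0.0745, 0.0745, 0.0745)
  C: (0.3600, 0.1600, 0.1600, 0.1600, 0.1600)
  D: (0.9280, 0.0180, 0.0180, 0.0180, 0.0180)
A > C > B > D

Key insight: Entropy is maximized by uniform distributions and minimized by concentrated distributions.

Entropies:
  H(A) = 2.3219 bits
  H(B) = 1.4748 bits
  H(C) = 2.2227 bits
  H(D) = 0.5173 bits

Ranking: A > C > B > D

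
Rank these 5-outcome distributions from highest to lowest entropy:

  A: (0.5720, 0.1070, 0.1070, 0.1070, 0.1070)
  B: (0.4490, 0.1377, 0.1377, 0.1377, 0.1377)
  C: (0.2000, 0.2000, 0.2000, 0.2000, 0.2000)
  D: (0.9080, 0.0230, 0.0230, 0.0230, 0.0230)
C > B > A > D

Key insight: Entropy is maximized by uniform distributions and minimized by concentrated distributions.

Entropies:
  H(A) = 1.8410 bits
  H(B) = 2.0945 bits
  H(C) = 2.3219 bits
  H(D) = 0.6271 bits

Ranking: C > B > A > D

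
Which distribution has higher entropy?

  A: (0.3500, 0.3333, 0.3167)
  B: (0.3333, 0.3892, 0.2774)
A

Both distributions are close to uniform, making this a harder comparison.

H(A) = 1.5838 bits
H(B) = 1.5714 bits

The distribution closer to uniform has higher entropy.
Answer: A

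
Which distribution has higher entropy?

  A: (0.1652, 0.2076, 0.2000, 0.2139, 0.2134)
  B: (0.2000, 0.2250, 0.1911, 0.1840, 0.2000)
B

Both distributions are close to uniform, making this a harder comparison.

H(A) = 2.3158 bits
H(B) = 2.3185 bits

The distribution closer to uniform has higher entropy.
Answer: B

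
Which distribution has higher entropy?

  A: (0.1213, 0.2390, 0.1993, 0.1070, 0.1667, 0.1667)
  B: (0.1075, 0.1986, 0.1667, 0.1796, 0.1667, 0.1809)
B

Both distributions are close to uniform, making this a harder comparison.

H(A) = 2.5332 bits
H(B) = 2.5619 bits

The distribution closer to uniform has higher entropy.
Answer: B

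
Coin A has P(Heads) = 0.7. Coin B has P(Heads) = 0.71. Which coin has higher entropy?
A

For binary distributions, entropy is maximized at p=0.5 and decreases as p moves toward 0 or 1.

H(A) = H(0.7) = 0.8813 bits
H(B) = H(0.71) = 0.8687 bits

Distribution A (p=0.7) is closer to uniform (p=0.5), so it has higher entropy.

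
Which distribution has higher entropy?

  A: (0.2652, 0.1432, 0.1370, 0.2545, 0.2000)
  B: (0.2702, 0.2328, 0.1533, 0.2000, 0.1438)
B

Both distributions are close to uniform, making this a harder comparison.

H(A) = 2.2692 bits
H(B) = 2.2811 bits

The distribution closer to uniform has higher entropy.
Answer: B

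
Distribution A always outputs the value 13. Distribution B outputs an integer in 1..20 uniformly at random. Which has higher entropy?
B

A is deterministic, so H(A) = 0. B is uniform over 20 outcomes, so H(B) = log₂(20) = 4.322 bits. Any distribution with genuine randomness has higher entropy than a deterministic one.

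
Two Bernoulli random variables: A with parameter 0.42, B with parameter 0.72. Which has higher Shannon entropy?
A

For binary distributions, entropy is maximized at p=0.5 and decreases as p moves toward 0 or 1.

H(A) = H(0.42) = 0.9815 bits
H(B) = H(0.72) = 0.8555 bits

Distribution A (p=0.42) is closer to uniform (p=0.5), so it has higher entropy.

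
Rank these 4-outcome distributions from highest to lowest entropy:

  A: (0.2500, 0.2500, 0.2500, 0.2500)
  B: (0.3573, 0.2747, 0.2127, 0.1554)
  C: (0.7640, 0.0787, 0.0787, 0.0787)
A > B > C

Key insight: Entropy is maximized by uniform distributions and minimized by concentrated distributions.

- Uniform distributions have maximum entropy log₂(4) = 2.0000 bits
- The more "peaked" or concentrated a distribution, the lower its entropy

Entropies:
  H(A) = 2.0000 bits
  H(B) = 1.9349 bits
  H(C) = 1.1624 bits

Ranking: A > B > C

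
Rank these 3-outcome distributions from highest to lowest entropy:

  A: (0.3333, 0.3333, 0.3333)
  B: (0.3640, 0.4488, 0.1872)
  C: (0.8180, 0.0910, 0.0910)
A > B > C

Key insight: Entropy is maximized by uniform distributions and minimized by concentrated distributions.

- Uniform distributions have maximum entropy log₂(3) = 1.5850 bits
- The more "peaked" or concentrated a distribution, the lower its entropy

Entropies:
  H(A) = 1.5850 bits
  H(B) = 1.5020 bits
  H(C) = 0.8664 bits

Ranking: A > B > C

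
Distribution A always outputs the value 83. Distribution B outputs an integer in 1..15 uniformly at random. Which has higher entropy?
B

A is deterministic, so H(A) = 0. B is uniform over 15 outcomes, so H(B) = log₂(15) = 3.907 bits. Any distribution with genuine randomness has higher entropy than a deterministic one.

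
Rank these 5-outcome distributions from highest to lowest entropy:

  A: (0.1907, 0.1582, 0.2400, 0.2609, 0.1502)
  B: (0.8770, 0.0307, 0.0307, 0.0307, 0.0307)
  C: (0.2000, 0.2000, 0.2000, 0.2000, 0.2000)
C > A > B

Key insight: Entropy is maximized by uniform distributions and minimized by concentrated distributions.

- Uniform distributions have maximum entropy log₂(5) = 2.3219 bits
- The more "peaked" or concentrated a distribution, the lower its entropy

Entropies:
  H(A) = 2.2874 bits
  H(B) = 0.7839 bits
  H(C) = 2.3219 bits

Ranking: C > A > B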